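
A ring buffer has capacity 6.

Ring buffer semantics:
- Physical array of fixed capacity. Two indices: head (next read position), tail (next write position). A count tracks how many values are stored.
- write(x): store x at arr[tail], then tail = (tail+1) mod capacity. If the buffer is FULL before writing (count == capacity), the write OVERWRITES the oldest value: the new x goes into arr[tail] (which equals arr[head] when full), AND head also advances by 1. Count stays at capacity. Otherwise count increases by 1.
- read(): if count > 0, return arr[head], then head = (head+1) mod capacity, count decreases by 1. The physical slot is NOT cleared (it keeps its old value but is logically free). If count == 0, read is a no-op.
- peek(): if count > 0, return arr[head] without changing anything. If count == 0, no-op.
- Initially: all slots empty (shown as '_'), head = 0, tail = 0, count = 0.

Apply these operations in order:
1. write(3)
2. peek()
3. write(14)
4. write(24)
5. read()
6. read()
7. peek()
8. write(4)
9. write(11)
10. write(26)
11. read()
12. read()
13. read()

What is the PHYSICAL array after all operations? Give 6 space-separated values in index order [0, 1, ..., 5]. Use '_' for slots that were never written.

After op 1 (write(3)): arr=[3 _ _ _ _ _] head=0 tail=1 count=1
After op 2 (peek()): arr=[3 _ _ _ _ _] head=0 tail=1 count=1
After op 3 (write(14)): arr=[3 14 _ _ _ _] head=0 tail=2 count=2
After op 4 (write(24)): arr=[3 14 24 _ _ _] head=0 tail=3 count=3
After op 5 (read()): arr=[3 14 24 _ _ _] head=1 tail=3 count=2
After op 6 (read()): arr=[3 14 24 _ _ _] head=2 tail=3 count=1
After op 7 (peek()): arr=[3 14 24 _ _ _] head=2 tail=3 count=1
After op 8 (write(4)): arr=[3 14 24 4 _ _] head=2 tail=4 count=2
After op 9 (write(11)): arr=[3 14 24 4 11 _] head=2 tail=5 count=3
After op 10 (write(26)): arr=[3 14 24 4 11 26] head=2 tail=0 count=4
After op 11 (read()): arr=[3 14 24 4 11 26] head=3 tail=0 count=3
After op 12 (read()): arr=[3 14 24 4 11 26] head=4 tail=0 count=2
After op 13 (read()): arr=[3 14 24 4 11 26] head=5 tail=0 count=1

Answer: 3 14 24 4 11 26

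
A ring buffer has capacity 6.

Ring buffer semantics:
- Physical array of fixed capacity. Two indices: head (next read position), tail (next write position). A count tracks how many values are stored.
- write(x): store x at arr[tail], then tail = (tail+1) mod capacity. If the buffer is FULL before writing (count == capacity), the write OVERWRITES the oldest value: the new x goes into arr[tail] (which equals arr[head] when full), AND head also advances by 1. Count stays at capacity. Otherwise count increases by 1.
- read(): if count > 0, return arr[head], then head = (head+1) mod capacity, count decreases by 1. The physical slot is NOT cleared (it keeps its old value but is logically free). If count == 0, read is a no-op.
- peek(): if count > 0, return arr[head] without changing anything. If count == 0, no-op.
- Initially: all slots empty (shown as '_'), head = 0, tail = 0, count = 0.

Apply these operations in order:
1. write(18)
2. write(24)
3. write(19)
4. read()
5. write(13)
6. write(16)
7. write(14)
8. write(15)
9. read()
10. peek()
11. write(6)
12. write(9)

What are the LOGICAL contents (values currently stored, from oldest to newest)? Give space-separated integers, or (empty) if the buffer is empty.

After op 1 (write(18)): arr=[18 _ _ _ _ _] head=0 tail=1 count=1
After op 2 (write(24)): arr=[18 24 _ _ _ _] head=0 tail=2 count=2
After op 3 (write(19)): arr=[18 24 19 _ _ _] head=0 tail=3 count=3
After op 4 (read()): arr=[18 24 19 _ _ _] head=1 tail=3 count=2
After op 5 (write(13)): arr=[18 24 19 13 _ _] head=1 tail=4 count=3
After op 6 (write(16)): arr=[18 24 19 13 16 _] head=1 tail=5 count=4
After op 7 (write(14)): arr=[18 24 19 13 16 14] head=1 tail=0 count=5
After op 8 (write(15)): arr=[15 24 19 13 16 14] head=1 tail=1 count=6
After op 9 (read()): arr=[15 24 19 13 16 14] head=2 tail=1 count=5
After op 10 (peek()): arr=[15 24 19 13 16 14] head=2 tail=1 count=5
After op 11 (write(6)): arr=[15 6 19 13 16 14] head=2 tail=2 count=6
After op 12 (write(9)): arr=[15 6 9 13 16 14] head=3 tail=3 count=6

Answer: 13 16 14 15 6 9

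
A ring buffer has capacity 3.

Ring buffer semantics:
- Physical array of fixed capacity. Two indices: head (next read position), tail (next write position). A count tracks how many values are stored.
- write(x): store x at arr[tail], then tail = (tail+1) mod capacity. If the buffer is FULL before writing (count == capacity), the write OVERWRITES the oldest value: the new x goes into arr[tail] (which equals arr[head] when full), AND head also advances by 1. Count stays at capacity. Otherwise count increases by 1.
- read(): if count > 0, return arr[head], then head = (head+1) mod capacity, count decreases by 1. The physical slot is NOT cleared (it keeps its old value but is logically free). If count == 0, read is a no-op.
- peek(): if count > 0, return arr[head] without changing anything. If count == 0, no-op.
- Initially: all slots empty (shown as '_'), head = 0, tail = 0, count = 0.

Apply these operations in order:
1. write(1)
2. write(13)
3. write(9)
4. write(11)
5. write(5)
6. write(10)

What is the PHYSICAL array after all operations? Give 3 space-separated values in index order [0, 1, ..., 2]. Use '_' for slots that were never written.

After op 1 (write(1)): arr=[1 _ _] head=0 tail=1 count=1
After op 2 (write(13)): arr=[1 13 _] head=0 tail=2 count=2
After op 3 (write(9)): arr=[1 13 9] head=0 tail=0 count=3
After op 4 (write(11)): arr=[11 13 9] head=1 tail=1 count=3
After op 5 (write(5)): arr=[11 5 9] head=2 tail=2 count=3
After op 6 (write(10)): arr=[11 5 10] head=0 tail=0 count=3

Answer: 11 5 10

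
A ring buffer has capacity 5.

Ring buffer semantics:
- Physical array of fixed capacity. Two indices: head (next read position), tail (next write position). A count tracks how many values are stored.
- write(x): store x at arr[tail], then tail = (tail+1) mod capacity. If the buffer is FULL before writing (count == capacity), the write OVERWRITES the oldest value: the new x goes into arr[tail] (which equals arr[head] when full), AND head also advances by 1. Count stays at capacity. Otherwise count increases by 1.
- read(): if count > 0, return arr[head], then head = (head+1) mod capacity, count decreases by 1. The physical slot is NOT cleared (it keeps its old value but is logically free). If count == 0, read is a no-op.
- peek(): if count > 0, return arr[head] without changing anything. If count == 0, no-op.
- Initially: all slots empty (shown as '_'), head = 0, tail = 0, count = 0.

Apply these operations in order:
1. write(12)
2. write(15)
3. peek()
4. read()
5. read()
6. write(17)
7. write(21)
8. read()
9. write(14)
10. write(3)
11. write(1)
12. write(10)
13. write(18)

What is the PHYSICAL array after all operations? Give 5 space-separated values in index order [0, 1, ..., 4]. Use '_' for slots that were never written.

Answer: 3 1 10 18 14

Derivation:
After op 1 (write(12)): arr=[12 _ _ _ _] head=0 tail=1 count=1
After op 2 (write(15)): arr=[12 15 _ _ _] head=0 tail=2 count=2
After op 3 (peek()): arr=[12 15 _ _ _] head=0 tail=2 count=2
After op 4 (read()): arr=[12 15 _ _ _] head=1 tail=2 count=1
After op 5 (read()): arr=[12 15 _ _ _] head=2 tail=2 count=0
After op 6 (write(17)): arr=[12 15 17 _ _] head=2 tail=3 count=1
After op 7 (write(21)): arr=[12 15 17 21 _] head=2 tail=4 count=2
After op 8 (read()): arr=[12 15 17 21 _] head=3 tail=4 count=1
After op 9 (write(14)): arr=[12 15 17 21 14] head=3 tail=0 count=2
After op 10 (write(3)): arr=[3 15 17 21 14] head=3 tail=1 count=3
After op 11 (write(1)): arr=[3 1 17 21 14] head=3 tail=2 count=4
After op 12 (write(10)): arr=[3 1 10 21 14] head=3 tail=3 count=5
After op 13 (write(18)): arr=[3 1 10 18 14] head=4 tail=4 count=5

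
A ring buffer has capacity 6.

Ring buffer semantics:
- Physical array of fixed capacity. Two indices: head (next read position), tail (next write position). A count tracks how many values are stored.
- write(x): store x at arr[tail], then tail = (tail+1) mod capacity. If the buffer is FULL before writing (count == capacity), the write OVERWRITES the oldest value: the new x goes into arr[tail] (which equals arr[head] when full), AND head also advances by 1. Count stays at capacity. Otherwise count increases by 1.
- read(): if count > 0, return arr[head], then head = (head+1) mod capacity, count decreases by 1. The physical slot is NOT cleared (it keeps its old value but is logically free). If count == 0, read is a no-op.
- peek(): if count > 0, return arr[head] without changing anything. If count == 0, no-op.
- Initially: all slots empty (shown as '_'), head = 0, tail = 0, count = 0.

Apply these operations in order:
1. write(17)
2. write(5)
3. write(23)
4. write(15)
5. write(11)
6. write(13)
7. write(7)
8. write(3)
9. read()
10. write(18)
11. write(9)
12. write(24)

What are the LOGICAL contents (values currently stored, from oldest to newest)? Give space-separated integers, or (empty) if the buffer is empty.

Answer: 13 7 3 18 9 24

Derivation:
After op 1 (write(17)): arr=[17 _ _ _ _ _] head=0 tail=1 count=1
After op 2 (write(5)): arr=[17 5 _ _ _ _] head=0 tail=2 count=2
After op 3 (write(23)): arr=[17 5 23 _ _ _] head=0 tail=3 count=3
After op 4 (write(15)): arr=[17 5 23 15 _ _] head=0 tail=4 count=4
After op 5 (write(11)): arr=[17 5 23 15 11 _] head=0 tail=5 count=5
After op 6 (write(13)): arr=[17 5 23 15 11 13] head=0 tail=0 count=6
After op 7 (write(7)): arr=[7 5 23 15 11 13] head=1 tail=1 count=6
After op 8 (write(3)): arr=[7 3 23 15 11 13] head=2 tail=2 count=6
After op 9 (read()): arr=[7 3 23 15 11 13] head=3 tail=2 count=5
After op 10 (write(18)): arr=[7 3 18 15 11 13] head=3 tail=3 count=6
After op 11 (write(9)): arr=[7 3 18 9 11 13] head=4 tail=4 count=6
After op 12 (write(24)): arr=[7 3 18 9 24 13] head=5 tail=5 count=6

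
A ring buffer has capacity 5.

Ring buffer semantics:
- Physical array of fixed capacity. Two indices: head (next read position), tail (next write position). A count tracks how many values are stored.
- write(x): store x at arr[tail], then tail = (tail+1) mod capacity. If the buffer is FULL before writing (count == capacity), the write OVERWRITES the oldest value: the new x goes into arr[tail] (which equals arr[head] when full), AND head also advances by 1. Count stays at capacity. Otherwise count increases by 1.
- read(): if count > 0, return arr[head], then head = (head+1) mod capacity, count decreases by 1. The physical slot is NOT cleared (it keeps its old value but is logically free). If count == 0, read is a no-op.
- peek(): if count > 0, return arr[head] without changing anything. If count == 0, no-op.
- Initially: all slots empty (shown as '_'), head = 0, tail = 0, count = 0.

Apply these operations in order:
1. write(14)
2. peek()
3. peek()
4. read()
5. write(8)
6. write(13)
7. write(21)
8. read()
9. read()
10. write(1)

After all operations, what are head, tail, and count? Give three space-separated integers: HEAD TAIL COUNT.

Answer: 3 0 2

Derivation:
After op 1 (write(14)): arr=[14 _ _ _ _] head=0 tail=1 count=1
After op 2 (peek()): arr=[14 _ _ _ _] head=0 tail=1 count=1
After op 3 (peek()): arr=[14 _ _ _ _] head=0 tail=1 count=1
After op 4 (read()): arr=[14 _ _ _ _] head=1 tail=1 count=0
After op 5 (write(8)): arr=[14 8 _ _ _] head=1 tail=2 count=1
After op 6 (write(13)): arr=[14 8 13 _ _] head=1 tail=3 count=2
After op 7 (write(21)): arr=[14 8 13 21 _] head=1 tail=4 count=3
After op 8 (read()): arr=[14 8 13 21 _] head=2 tail=4 count=2
After op 9 (read()): arr=[14 8 13 21 _] head=3 tail=4 count=1
After op 10 (write(1)): arr=[14 8 13 21 1] head=3 tail=0 count=2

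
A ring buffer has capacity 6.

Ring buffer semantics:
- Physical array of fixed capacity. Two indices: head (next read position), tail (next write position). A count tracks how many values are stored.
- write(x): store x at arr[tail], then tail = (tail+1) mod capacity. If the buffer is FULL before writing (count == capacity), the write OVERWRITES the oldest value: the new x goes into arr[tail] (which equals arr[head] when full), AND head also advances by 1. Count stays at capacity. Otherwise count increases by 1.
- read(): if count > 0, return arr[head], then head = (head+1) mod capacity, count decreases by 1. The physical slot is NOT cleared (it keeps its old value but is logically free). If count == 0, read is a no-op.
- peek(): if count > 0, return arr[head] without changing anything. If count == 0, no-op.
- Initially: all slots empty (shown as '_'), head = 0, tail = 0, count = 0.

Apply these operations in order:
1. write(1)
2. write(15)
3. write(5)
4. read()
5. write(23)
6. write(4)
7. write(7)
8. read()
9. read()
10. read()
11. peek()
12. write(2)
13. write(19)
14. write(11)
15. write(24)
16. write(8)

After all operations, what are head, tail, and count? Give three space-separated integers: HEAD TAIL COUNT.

Answer: 5 5 6

Derivation:
After op 1 (write(1)): arr=[1 _ _ _ _ _] head=0 tail=1 count=1
After op 2 (write(15)): arr=[1 15 _ _ _ _] head=0 tail=2 count=2
After op 3 (write(5)): arr=[1 15 5 _ _ _] head=0 tail=3 count=3
After op 4 (read()): arr=[1 15 5 _ _ _] head=1 tail=3 count=2
After op 5 (write(23)): arr=[1 15 5 23 _ _] head=1 tail=4 count=3
After op 6 (write(4)): arr=[1 15 5 23 4 _] head=1 tail=5 count=4
After op 7 (write(7)): arr=[1 15 5 23 4 7] head=1 tail=0 count=5
After op 8 (read()): arr=[1 15 5 23 4 7] head=2 tail=0 count=4
After op 9 (read()): arr=[1 15 5 23 4 7] head=3 tail=0 count=3
After op 10 (read()): arr=[1 15 5 23 4 7] head=4 tail=0 count=2
After op 11 (peek()): arr=[1 15 5 23 4 7] head=4 tail=0 count=2
After op 12 (write(2)): arr=[2 15 5 23 4 7] head=4 tail=1 count=3
After op 13 (write(19)): arr=[2 19 5 23 4 7] head=4 tail=2 count=4
After op 14 (write(11)): arr=[2 19 11 23 4 7] head=4 tail=3 count=5
After op 15 (write(24)): arr=[2 19 11 24 4 7] head=4 tail=4 count=6
After op 16 (write(8)): arr=[2 19 11 24 8 7] head=5 tail=5 count=6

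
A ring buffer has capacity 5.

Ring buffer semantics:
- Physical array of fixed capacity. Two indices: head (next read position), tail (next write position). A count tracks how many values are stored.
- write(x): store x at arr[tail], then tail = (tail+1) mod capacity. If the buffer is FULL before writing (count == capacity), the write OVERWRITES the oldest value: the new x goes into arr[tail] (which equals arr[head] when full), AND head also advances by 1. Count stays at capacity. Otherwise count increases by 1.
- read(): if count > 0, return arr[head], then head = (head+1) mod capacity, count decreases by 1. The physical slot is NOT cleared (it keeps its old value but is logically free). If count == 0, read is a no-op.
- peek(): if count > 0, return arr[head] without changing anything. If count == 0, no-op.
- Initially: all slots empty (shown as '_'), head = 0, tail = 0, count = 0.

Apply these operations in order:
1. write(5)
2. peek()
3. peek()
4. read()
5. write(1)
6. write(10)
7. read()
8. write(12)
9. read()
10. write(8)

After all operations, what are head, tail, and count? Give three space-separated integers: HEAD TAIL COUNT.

After op 1 (write(5)): arr=[5 _ _ _ _] head=0 tail=1 count=1
After op 2 (peek()): arr=[5 _ _ _ _] head=0 tail=1 count=1
After op 3 (peek()): arr=[5 _ _ _ _] head=0 tail=1 count=1
After op 4 (read()): arr=[5 _ _ _ _] head=1 tail=1 count=0
After op 5 (write(1)): arr=[5 1 _ _ _] head=1 tail=2 count=1
After op 6 (write(10)): arr=[5 1 10 _ _] head=1 tail=3 count=2
After op 7 (read()): arr=[5 1 10 _ _] head=2 tail=3 count=1
After op 8 (write(12)): arr=[5 1 10 12 _] head=2 tail=4 count=2
After op 9 (read()): arr=[5 1 10 12 _] head=3 tail=4 count=1
After op 10 (write(8)): arr=[5 1 10 12 8] head=3 tail=0 count=2

Answer: 3 0 2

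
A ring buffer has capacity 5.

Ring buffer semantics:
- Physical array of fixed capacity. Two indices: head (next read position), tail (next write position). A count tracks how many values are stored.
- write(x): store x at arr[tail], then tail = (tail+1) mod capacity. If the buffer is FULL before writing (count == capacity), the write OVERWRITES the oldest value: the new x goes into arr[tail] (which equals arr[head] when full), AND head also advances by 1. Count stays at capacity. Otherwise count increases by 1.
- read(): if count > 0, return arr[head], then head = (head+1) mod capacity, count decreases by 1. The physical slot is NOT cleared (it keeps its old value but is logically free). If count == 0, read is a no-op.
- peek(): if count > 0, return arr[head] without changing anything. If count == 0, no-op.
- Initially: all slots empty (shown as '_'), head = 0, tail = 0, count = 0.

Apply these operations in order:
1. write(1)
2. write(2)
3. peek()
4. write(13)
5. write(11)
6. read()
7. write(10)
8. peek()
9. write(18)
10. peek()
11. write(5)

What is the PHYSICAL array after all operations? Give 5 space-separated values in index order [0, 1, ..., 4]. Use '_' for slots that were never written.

After op 1 (write(1)): arr=[1 _ _ _ _] head=0 tail=1 count=1
After op 2 (write(2)): arr=[1 2 _ _ _] head=0 tail=2 count=2
After op 3 (peek()): arr=[1 2 _ _ _] head=0 tail=2 count=2
After op 4 (write(13)): arr=[1 2 13 _ _] head=0 tail=3 count=3
After op 5 (write(11)): arr=[1 2 13 11 _] head=0 tail=4 count=4
After op 6 (read()): arr=[1 2 13 11 _] head=1 tail=4 count=3
After op 7 (write(10)): arr=[1 2 13 11 10] head=1 tail=0 count=4
After op 8 (peek()): arr=[1 2 13 11 10] head=1 tail=0 count=4
After op 9 (write(18)): arr=[18 2 13 11 10] head=1 tail=1 count=5
After op 10 (peek()): arr=[18 2 13 11 10] head=1 tail=1 count=5
After op 11 (write(5)): arr=[18 5 13 11 10] head=2 tail=2 count=5

Answer: 18 5 13 11 10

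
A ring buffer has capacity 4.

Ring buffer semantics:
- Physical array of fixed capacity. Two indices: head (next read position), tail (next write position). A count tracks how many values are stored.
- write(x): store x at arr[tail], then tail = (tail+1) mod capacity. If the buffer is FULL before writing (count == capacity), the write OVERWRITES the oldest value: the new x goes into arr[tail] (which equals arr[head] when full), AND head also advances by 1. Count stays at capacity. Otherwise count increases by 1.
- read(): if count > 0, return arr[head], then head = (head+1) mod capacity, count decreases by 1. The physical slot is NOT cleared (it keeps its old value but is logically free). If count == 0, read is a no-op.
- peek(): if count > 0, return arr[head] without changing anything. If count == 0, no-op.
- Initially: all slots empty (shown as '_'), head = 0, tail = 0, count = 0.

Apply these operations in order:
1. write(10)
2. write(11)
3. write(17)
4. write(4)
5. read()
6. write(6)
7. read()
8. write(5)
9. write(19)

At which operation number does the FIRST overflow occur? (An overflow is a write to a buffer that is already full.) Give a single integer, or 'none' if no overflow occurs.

Answer: 9

Derivation:
After op 1 (write(10)): arr=[10 _ _ _] head=0 tail=1 count=1
After op 2 (write(11)): arr=[10 11 _ _] head=0 tail=2 count=2
After op 3 (write(17)): arr=[10 11 17 _] head=0 tail=3 count=3
After op 4 (write(4)): arr=[10 11 17 4] head=0 tail=0 count=4
After op 5 (read()): arr=[10 11 17 4] head=1 tail=0 count=3
After op 6 (write(6)): arr=[6 11 17 4] head=1 tail=1 count=4
After op 7 (read()): arr=[6 11 17 4] head=2 tail=1 count=3
After op 8 (write(5)): arr=[6 5 17 4] head=2 tail=2 count=4
After op 9 (write(19)): arr=[6 5 19 4] head=3 tail=3 count=4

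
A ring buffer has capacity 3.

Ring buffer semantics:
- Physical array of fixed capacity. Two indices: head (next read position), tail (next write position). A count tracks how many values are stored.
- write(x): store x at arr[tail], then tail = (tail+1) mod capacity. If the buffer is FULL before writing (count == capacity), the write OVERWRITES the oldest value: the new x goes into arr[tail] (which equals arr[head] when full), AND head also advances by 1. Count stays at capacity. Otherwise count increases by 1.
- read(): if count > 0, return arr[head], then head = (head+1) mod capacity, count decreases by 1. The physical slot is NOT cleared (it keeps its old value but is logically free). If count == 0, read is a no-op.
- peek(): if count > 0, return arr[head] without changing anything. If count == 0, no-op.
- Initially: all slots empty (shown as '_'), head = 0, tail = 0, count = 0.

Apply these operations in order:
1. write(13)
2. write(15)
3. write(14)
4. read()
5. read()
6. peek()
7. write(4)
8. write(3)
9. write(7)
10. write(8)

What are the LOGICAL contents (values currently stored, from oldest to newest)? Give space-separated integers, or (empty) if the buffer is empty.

Answer: 3 7 8

Derivation:
After op 1 (write(13)): arr=[13 _ _] head=0 tail=1 count=1
After op 2 (write(15)): arr=[13 15 _] head=0 tail=2 count=2
After op 3 (write(14)): arr=[13 15 14] head=0 tail=0 count=3
After op 4 (read()): arr=[13 15 14] head=1 tail=0 count=2
After op 5 (read()): arr=[13 15 14] head=2 tail=0 count=1
After op 6 (peek()): arr=[13 15 14] head=2 tail=0 count=1
After op 7 (write(4)): arr=[4 15 14] head=2 tail=1 count=2
After op 8 (write(3)): arr=[4 3 14] head=2 tail=2 count=3
After op 9 (write(7)): arr=[4 3 7] head=0 tail=0 count=3
After op 10 (write(8)): arr=[8 3 7] head=1 tail=1 count=3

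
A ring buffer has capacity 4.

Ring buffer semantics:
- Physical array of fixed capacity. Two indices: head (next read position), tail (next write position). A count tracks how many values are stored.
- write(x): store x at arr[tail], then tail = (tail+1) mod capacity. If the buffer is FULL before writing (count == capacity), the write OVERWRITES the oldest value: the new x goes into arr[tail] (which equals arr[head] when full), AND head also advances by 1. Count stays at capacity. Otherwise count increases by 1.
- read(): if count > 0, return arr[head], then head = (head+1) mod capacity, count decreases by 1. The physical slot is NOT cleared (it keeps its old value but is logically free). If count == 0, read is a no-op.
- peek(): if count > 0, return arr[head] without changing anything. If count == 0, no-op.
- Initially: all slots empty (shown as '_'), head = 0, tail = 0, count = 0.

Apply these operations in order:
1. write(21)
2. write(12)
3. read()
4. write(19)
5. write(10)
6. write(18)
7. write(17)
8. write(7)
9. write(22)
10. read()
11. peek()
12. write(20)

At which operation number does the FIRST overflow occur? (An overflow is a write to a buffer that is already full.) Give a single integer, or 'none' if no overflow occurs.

After op 1 (write(21)): arr=[21 _ _ _] head=0 tail=1 count=1
After op 2 (write(12)): arr=[21 12 _ _] head=0 tail=2 count=2
After op 3 (read()): arr=[21 12 _ _] head=1 tail=2 count=1
After op 4 (write(19)): arr=[21 12 19 _] head=1 tail=3 count=2
After op 5 (write(10)): arr=[21 12 19 10] head=1 tail=0 count=3
After op 6 (write(18)): arr=[18 12 19 10] head=1 tail=1 count=4
After op 7 (write(17)): arr=[18 17 19 10] head=2 tail=2 count=4
After op 8 (write(7)): arr=[18 17 7 10] head=3 tail=3 count=4
After op 9 (write(22)): arr=[18 17 7 22] head=0 tail=0 count=4
After op 10 (read()): arr=[18 17 7 22] head=1 tail=0 count=3
After op 11 (peek()): arr=[18 17 7 22] head=1 tail=0 count=3
After op 12 (write(20)): arr=[20 17 7 22] head=1 tail=1 count=4

Answer: 7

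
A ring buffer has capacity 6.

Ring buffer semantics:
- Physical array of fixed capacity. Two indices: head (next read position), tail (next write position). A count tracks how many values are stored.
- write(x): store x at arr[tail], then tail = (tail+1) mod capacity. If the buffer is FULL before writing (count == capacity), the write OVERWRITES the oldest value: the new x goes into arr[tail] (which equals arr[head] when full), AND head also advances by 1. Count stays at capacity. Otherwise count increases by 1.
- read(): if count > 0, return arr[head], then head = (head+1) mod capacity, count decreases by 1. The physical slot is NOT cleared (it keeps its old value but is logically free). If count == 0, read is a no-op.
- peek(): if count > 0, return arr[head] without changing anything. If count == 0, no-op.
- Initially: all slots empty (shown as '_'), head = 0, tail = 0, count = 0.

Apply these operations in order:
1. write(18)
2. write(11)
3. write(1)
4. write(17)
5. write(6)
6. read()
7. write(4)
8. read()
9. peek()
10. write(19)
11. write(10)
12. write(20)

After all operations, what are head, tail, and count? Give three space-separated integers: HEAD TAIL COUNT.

After op 1 (write(18)): arr=[18 _ _ _ _ _] head=0 tail=1 count=1
After op 2 (write(11)): arr=[18 11 _ _ _ _] head=0 tail=2 count=2
After op 3 (write(1)): arr=[18 11 1 _ _ _] head=0 tail=3 count=3
After op 4 (write(17)): arr=[18 11 1 17 _ _] head=0 tail=4 count=4
After op 5 (write(6)): arr=[18 11 1 17 6 _] head=0 tail=5 count=5
After op 6 (read()): arr=[18 11 1 17 6 _] head=1 tail=5 count=4
After op 7 (write(4)): arr=[18 11 1 17 6 4] head=1 tail=0 count=5
After op 8 (read()): arr=[18 11 1 17 6 4] head=2 tail=0 count=4
After op 9 (peek()): arr=[18 11 1 17 6 4] head=2 tail=0 count=4
After op 10 (write(19)): arr=[19 11 1 17 6 4] head=2 tail=1 count=5
After op 11 (write(10)): arr=[19 10 1 17 6 4] head=2 tail=2 count=6
After op 12 (write(20)): arr=[19 10 20 17 6 4] head=3 tail=3 count=6

Answer: 3 3 6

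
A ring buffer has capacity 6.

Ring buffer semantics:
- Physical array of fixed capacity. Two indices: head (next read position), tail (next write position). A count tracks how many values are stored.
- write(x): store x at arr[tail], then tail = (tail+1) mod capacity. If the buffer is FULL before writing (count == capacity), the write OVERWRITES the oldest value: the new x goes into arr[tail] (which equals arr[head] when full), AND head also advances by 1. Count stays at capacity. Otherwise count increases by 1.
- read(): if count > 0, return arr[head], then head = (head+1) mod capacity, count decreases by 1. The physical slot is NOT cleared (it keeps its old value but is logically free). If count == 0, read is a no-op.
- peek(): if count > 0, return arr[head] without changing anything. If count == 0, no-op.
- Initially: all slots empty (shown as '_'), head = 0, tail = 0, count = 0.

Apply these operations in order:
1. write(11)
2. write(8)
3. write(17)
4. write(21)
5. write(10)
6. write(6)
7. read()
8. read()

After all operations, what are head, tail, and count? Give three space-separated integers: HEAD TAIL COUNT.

After op 1 (write(11)): arr=[11 _ _ _ _ _] head=0 tail=1 count=1
After op 2 (write(8)): arr=[11 8 _ _ _ _] head=0 tail=2 count=2
After op 3 (write(17)): arr=[11 8 17 _ _ _] head=0 tail=3 count=3
After op 4 (write(21)): arr=[11 8 17 21 _ _] head=0 tail=4 count=4
After op 5 (write(10)): arr=[11 8 17 21 10 _] head=0 tail=5 count=5
After op 6 (write(6)): arr=[11 8 17 21 10 6] head=0 tail=0 count=6
After op 7 (read()): arr=[11 8 17 21 10 6] head=1 tail=0 count=5
After op 8 (read()): arr=[11 8 17 21 10 6] head=2 tail=0 count=4

Answer: 2 0 4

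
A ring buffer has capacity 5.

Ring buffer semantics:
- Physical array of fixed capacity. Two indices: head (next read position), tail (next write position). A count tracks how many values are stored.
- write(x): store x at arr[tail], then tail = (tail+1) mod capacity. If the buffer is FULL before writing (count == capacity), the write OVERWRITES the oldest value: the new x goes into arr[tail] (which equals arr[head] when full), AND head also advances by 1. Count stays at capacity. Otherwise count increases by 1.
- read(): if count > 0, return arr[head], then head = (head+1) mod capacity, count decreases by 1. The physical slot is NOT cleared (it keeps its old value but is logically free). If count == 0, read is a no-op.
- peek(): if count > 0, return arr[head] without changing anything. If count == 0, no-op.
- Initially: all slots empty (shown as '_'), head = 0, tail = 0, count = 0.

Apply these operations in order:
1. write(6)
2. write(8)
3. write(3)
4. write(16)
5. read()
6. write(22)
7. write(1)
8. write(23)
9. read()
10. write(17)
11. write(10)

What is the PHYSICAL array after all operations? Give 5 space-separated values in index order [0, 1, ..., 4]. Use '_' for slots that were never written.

After op 1 (write(6)): arr=[6 _ _ _ _] head=0 tail=1 count=1
After op 2 (write(8)): arr=[6 8 _ _ _] head=0 tail=2 count=2
After op 3 (write(3)): arr=[6 8 3 _ _] head=0 tail=3 count=3
After op 4 (write(16)): arr=[6 8 3 16 _] head=0 tail=4 count=4
After op 5 (read()): arr=[6 8 3 16 _] head=1 tail=4 count=3
After op 6 (write(22)): arr=[6 8 3 16 22] head=1 tail=0 count=4
After op 7 (write(1)): arr=[1 8 3 16 22] head=1 tail=1 count=5
After op 8 (write(23)): arr=[1 23 3 16 22] head=2 tail=2 count=5
After op 9 (read()): arr=[1 23 3 16 22] head=3 tail=2 count=4
After op 10 (write(17)): arr=[1 23 17 16 22] head=3 tail=3 count=5
After op 11 (write(10)): arr=[1 23 17 10 22] head=4 tail=4 count=5

Answer: 1 23 17 10 22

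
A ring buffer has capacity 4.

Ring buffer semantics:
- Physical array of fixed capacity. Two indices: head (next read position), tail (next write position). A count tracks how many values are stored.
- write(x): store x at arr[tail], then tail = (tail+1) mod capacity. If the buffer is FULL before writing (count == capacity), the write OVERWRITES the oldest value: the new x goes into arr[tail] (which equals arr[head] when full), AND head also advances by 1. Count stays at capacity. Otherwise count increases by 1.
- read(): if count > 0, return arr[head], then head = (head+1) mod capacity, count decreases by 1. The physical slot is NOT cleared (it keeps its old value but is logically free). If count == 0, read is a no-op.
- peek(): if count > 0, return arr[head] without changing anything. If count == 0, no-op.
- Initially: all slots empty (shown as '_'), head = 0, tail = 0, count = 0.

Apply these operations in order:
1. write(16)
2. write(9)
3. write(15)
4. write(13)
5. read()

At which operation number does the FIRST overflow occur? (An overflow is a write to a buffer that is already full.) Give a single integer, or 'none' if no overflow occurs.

After op 1 (write(16)): arr=[16 _ _ _] head=0 tail=1 count=1
After op 2 (write(9)): arr=[16 9 _ _] head=0 tail=2 count=2
After op 3 (write(15)): arr=[16 9 15 _] head=0 tail=3 count=3
After op 4 (write(13)): arr=[16 9 15 13] head=0 tail=0 count=4
After op 5 (read()): arr=[16 9 15 13] head=1 tail=0 count=3

Answer: none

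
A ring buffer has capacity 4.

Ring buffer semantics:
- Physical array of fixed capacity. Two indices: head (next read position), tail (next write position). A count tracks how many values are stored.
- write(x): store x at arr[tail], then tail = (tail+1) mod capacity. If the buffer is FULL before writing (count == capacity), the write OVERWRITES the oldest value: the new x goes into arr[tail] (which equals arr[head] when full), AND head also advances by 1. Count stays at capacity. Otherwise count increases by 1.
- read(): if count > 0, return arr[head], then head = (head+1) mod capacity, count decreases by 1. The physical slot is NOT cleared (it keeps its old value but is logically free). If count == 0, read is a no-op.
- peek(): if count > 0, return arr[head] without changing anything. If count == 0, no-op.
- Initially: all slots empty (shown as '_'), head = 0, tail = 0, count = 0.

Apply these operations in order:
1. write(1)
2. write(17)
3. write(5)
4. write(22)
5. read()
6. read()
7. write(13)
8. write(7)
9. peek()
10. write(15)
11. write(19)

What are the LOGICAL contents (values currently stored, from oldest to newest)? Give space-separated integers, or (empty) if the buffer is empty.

Answer: 13 7 15 19

Derivation:
After op 1 (write(1)): arr=[1 _ _ _] head=0 tail=1 count=1
After op 2 (write(17)): arr=[1 17 _ _] head=0 tail=2 count=2
After op 3 (write(5)): arr=[1 17 5 _] head=0 tail=3 count=3
After op 4 (write(22)): arr=[1 17 5 22] head=0 tail=0 count=4
After op 5 (read()): arr=[1 17 5 22] head=1 tail=0 count=3
After op 6 (read()): arr=[1 17 5 22] head=2 tail=0 count=2
After op 7 (write(13)): arr=[13 17 5 22] head=2 tail=1 count=3
After op 8 (write(7)): arr=[13 7 5 22] head=2 tail=2 count=4
After op 9 (peek()): arr=[13 7 5 22] head=2 tail=2 count=4
After op 10 (write(15)): arr=[13 7 15 22] head=3 tail=3 count=4
After op 11 (write(19)): arr=[13 7 15 19] head=0 tail=0 count=4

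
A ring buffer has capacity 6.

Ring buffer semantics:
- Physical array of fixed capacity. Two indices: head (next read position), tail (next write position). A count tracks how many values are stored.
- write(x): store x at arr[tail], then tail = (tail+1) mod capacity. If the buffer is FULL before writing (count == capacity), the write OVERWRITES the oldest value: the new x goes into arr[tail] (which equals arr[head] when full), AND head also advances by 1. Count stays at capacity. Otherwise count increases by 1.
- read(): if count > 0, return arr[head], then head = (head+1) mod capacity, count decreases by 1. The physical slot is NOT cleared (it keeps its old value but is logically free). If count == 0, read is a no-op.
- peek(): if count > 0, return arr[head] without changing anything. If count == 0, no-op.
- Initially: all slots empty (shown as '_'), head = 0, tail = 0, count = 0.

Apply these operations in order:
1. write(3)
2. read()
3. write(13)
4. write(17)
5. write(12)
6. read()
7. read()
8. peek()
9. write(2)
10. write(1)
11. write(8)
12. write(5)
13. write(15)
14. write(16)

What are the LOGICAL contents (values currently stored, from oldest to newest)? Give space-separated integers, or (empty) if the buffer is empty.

After op 1 (write(3)): arr=[3 _ _ _ _ _] head=0 tail=1 count=1
After op 2 (read()): arr=[3 _ _ _ _ _] head=1 tail=1 count=0
After op 3 (write(13)): arr=[3 13 _ _ _ _] head=1 tail=2 count=1
After op 4 (write(17)): arr=[3 13 17 _ _ _] head=1 tail=3 count=2
After op 5 (write(12)): arr=[3 13 17 12 _ _] head=1 tail=4 count=3
After op 6 (read()): arr=[3 13 17 12 _ _] head=2 tail=4 count=2
After op 7 (read()): arr=[3 13 17 12 _ _] head=3 tail=4 count=1
After op 8 (peek()): arr=[3 13 17 12 _ _] head=3 tail=4 count=1
After op 9 (write(2)): arr=[3 13 17 12 2 _] head=3 tail=5 count=2
After op 10 (write(1)): arr=[3 13 17 12 2 1] head=3 tail=0 count=3
After op 11 (write(8)): arr=[8 13 17 12 2 1] head=3 tail=1 count=4
After op 12 (write(5)): arr=[8 5 17 12 2 1] head=3 tail=2 count=5
After op 13 (write(15)): arr=[8 5 15 12 2 1] head=3 tail=3 count=6
After op 14 (write(16)): arr=[8 5 15 16 2 1] head=4 tail=4 count=6

Answer: 2 1 8 5 15 16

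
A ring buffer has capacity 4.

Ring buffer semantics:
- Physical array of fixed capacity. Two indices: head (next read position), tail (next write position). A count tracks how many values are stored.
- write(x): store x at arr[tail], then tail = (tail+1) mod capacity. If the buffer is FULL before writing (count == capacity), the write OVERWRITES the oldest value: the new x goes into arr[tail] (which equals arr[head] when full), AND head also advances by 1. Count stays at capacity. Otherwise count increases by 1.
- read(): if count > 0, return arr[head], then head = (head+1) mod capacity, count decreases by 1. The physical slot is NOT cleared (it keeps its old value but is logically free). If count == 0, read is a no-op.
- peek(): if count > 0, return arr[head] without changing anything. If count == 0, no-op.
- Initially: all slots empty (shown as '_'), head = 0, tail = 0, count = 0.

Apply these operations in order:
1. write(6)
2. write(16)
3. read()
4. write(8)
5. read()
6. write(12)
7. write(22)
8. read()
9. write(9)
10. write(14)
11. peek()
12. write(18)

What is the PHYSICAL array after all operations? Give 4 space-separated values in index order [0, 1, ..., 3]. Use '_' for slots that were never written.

Answer: 22 9 14 18

Derivation:
After op 1 (write(6)): arr=[6 _ _ _] head=0 tail=1 count=1
After op 2 (write(16)): arr=[6 16 _ _] head=0 tail=2 count=2
After op 3 (read()): arr=[6 16 _ _] head=1 tail=2 count=1
After op 4 (write(8)): arr=[6 16 8 _] head=1 tail=3 count=2
After op 5 (read()): arr=[6 16 8 _] head=2 tail=3 count=1
After op 6 (write(12)): arr=[6 16 8 12] head=2 tail=0 count=2
After op 7 (write(22)): arr=[22 16 8 12] head=2 tail=1 count=3
After op 8 (read()): arr=[22 16 8 12] head=3 tail=1 count=2
After op 9 (write(9)): arr=[22 9 8 12] head=3 tail=2 count=3
After op 10 (write(14)): arr=[22 9 14 12] head=3 tail=3 count=4
After op 11 (peek()): arr=[22 9 14 12] head=3 tail=3 count=4
After op 12 (write(18)): arr=[22 9 14 18] head=0 tail=0 count=4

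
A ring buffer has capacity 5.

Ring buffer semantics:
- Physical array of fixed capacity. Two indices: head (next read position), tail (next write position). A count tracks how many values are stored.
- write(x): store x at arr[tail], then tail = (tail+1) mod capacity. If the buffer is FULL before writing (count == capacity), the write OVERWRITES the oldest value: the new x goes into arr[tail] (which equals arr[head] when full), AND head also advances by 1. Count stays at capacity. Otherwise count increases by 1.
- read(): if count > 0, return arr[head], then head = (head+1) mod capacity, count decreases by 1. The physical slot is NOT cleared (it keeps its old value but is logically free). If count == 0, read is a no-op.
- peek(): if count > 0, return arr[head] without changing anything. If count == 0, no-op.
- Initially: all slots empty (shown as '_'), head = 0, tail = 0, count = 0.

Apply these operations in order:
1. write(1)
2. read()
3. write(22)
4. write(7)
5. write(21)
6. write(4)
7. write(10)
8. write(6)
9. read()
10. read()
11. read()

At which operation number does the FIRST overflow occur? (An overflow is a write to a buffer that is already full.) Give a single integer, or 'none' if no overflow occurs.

After op 1 (write(1)): arr=[1 _ _ _ _] head=0 tail=1 count=1
After op 2 (read()): arr=[1 _ _ _ _] head=1 tail=1 count=0
After op 3 (write(22)): arr=[1 22 _ _ _] head=1 tail=2 count=1
After op 4 (write(7)): arr=[1 22 7 _ _] head=1 tail=3 count=2
After op 5 (write(21)): arr=[1 22 7 21 _] head=1 tail=4 count=3
After op 6 (write(4)): arr=[1 22 7 21 4] head=1 tail=0 count=4
After op 7 (write(10)): arr=[10 22 7 21 4] head=1 tail=1 count=5
After op 8 (write(6)): arr=[10 6 7 21 4] head=2 tail=2 count=5
After op 9 (read()): arr=[10 6 7 21 4] head=3 tail=2 count=4
After op 10 (read()): arr=[10 6 7 21 4] head=4 tail=2 count=3
After op 11 (read()): arr=[10 6 7 21 4] head=0 tail=2 count=2

Answer: 8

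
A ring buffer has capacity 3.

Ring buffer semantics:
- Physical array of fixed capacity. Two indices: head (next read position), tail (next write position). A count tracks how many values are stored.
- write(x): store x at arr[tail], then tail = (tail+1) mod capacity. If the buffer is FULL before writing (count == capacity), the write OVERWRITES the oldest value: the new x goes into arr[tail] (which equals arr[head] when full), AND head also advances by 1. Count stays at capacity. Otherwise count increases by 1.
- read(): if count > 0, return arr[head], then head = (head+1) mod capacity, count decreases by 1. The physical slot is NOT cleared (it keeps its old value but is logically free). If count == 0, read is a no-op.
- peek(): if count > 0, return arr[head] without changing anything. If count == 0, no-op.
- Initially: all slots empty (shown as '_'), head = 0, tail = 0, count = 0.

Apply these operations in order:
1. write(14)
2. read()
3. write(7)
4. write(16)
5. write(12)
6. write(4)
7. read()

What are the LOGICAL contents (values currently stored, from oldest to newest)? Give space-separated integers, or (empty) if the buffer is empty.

Answer: 12 4

Derivation:
After op 1 (write(14)): arr=[14 _ _] head=0 tail=1 count=1
After op 2 (read()): arr=[14 _ _] head=1 tail=1 count=0
After op 3 (write(7)): arr=[14 7 _] head=1 tail=2 count=1
After op 4 (write(16)): arr=[14 7 16] head=1 tail=0 count=2
After op 5 (write(12)): arr=[12 7 16] head=1 tail=1 count=3
After op 6 (write(4)): arr=[12 4 16] head=2 tail=2 count=3
After op 7 (read()): arr=[12 4 16] head=0 tail=2 count=2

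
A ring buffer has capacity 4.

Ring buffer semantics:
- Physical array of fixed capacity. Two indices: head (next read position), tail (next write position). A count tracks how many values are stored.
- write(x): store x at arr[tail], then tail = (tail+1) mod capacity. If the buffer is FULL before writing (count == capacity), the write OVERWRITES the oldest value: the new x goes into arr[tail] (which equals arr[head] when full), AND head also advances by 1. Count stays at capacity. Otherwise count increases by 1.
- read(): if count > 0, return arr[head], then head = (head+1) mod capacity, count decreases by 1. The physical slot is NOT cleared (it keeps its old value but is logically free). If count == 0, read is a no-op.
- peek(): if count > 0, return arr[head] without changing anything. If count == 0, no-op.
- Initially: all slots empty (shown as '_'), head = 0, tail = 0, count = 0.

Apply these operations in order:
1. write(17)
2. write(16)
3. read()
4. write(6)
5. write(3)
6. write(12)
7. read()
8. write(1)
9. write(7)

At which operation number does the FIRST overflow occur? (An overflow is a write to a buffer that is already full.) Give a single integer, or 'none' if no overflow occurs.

Answer: 9

Derivation:
After op 1 (write(17)): arr=[17 _ _ _] head=0 tail=1 count=1
After op 2 (write(16)): arr=[17 16 _ _] head=0 tail=2 count=2
After op 3 (read()): arr=[17 16 _ _] head=1 tail=2 count=1
After op 4 (write(6)): arr=[17 16 6 _] head=1 tail=3 count=2
After op 5 (write(3)): arr=[17 16 6 3] head=1 tail=0 count=3
After op 6 (write(12)): arr=[12 16 6 3] head=1 tail=1 count=4
After op 7 (read()): arr=[12 16 6 3] head=2 tail=1 count=3
After op 8 (write(1)): arr=[12 1 6 3] head=2 tail=2 count=4
After op 9 (write(7)): arr=[12 1 7 3] head=3 tail=3 count=4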